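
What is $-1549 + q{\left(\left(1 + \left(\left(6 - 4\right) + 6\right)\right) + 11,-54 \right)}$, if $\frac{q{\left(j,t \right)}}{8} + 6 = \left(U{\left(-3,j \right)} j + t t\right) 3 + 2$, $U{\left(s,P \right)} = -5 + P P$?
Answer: $258003$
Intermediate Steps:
$U{\left(s,P \right)} = -5 + P^{2}$
$q{\left(j,t \right)} = -32 + 24 t^{2} + 24 j \left(-5 + j^{2}\right)$ ($q{\left(j,t \right)} = -48 + 8 \left(\left(\left(-5 + j^{2}\right) j + t t\right) 3 + 2\right) = -48 + 8 \left(\left(j \left(-5 + j^{2}\right) + t^{2}\right) 3 + 2\right) = -48 + 8 \left(\left(t^{2} + j \left(-5 + j^{2}\right)\right) 3 + 2\right) = -48 + 8 \left(\left(3 t^{2} + 3 j \left(-5 + j^{2}\right)\right) + 2\right) = -48 + 8 \left(2 + 3 t^{2} + 3 j \left(-5 + j^{2}\right)\right) = -48 + \left(16 + 24 t^{2} + 24 j \left(-5 + j^{2}\right)\right) = -32 + 24 t^{2} + 24 j \left(-5 + j^{2}\right)$)
$-1549 + q{\left(\left(1 + \left(\left(6 - 4\right) + 6\right)\right) + 11,-54 \right)} = -1549 - \left(32 - 69984 - 24 \left(\left(1 + \left(\left(6 - 4\right) + 6\right)\right) + 11\right)^{3} + 120 \left(\left(1 + \left(\left(6 - 4\right) + 6\right)\right) + 11\right)\right) = -1549 + \left(-32 - 120 \left(\left(1 + \left(2 + 6\right)\right) + 11\right) + 24 \left(\left(1 + \left(2 + 6\right)\right) + 11\right)^{3} + 24 \cdot 2916\right) = -1549 + \left(-32 - 120 \left(\left(1 + 8\right) + 11\right) + 24 \left(\left(1 + 8\right) + 11\right)^{3} + 69984\right) = -1549 + \left(-32 - 120 \left(9 + 11\right) + 24 \left(9 + 11\right)^{3} + 69984\right) = -1549 + \left(-32 - 2400 + 24 \cdot 20^{3} + 69984\right) = -1549 + \left(-32 - 2400 + 24 \cdot 8000 + 69984\right) = -1549 + \left(-32 - 2400 + 192000 + 69984\right) = -1549 + 259552 = 258003$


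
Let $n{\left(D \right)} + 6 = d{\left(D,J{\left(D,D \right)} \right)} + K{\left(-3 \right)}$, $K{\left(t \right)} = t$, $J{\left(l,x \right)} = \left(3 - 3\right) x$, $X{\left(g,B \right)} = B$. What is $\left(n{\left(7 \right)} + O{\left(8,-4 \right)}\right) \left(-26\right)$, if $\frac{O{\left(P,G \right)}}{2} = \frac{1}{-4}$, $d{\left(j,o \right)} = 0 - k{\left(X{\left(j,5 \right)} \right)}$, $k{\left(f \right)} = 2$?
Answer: $299$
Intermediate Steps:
$J{\left(l,x \right)} = 0$ ($J{\left(l,x \right)} = 0 x = 0$)
$d{\left(j,o \right)} = -2$ ($d{\left(j,o \right)} = 0 - 2 = -2$)
$O{\left(P,G \right)} = - \frac{1}{2}$ ($O{\left(P,G \right)} = \frac{2}{-4} = 2 \left(- \frac{1}{4}\right) = - \frac{1}{2}$)
$n{\left(D \right)} = -11$ ($n{\left(D \right)} = -6 - 5 = -11$)
$\left(n{\left(7 \right)} + O{\left(8,-4 \right)}\right) \left(-26\right) = \left(-11 - \frac{1}{2}\right) \left(-26\right) = \left(- \frac{23}{2}\right) \left(-26\right) = 299$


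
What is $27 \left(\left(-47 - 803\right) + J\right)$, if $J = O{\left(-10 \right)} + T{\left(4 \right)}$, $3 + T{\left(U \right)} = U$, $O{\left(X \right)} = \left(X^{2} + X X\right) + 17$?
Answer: $-17064$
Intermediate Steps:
$O{\left(X \right)} = 17 + 2 X^{2}$ ($O{\left(X \right)} = \left(X^{2} + X^{2}\right) + 17 = 2 X^{2} + 17 = 17 + 2 X^{2}$)
$T{\left(U \right)} = -3 + U$
$J = 218$ ($J = \left(17 + 2 \left(-10\right)^{2}\right) + \left(-3 + 4\right) = \left(17 + 2 \cdot 100\right) + 1 = \left(17 + 200\right) + 1 = 217 + 1 = 218$)
$27 \left(\left(-47 - 803\right) + J\right) = 27 \left(\left(-47 - 803\right) + 218\right) = 27 \left(-850 + 218\right) = 27 \left(-632\right) = -17064$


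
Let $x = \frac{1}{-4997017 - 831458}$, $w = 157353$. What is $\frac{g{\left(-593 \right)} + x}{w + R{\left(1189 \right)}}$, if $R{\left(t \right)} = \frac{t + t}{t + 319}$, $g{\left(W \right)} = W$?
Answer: $- \frac{89863427576}{23845567661025} \approx -0.0037686$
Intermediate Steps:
$x = - \frac{1}{5828475}$ ($x = \frac{1}{-5828475} = - \frac{1}{5828475} \approx -1.7157 \cdot 10^{-7}$)
$R{\left(t \right)} = \frac{2 t}{319 + t}$
$\frac{g{\left(-593 \right)} + x}{w + R{\left(1189 \right)}} = \frac{-593 - \frac{1}{5828475}}{157353 + 2 \cdot 1189 \frac{1}{319 + 1189}} = - \frac{3456285676}{5828475 \left(157353 + 2 \cdot 1189 \cdot \frac{1}{1508}\right)} = - \frac{3456285676}{5828475 \left(157353 + \frac{41}{26}\right)} = - \frac{3456285676}{5828475 \cdot \frac{4091219}{26}} = \left(- \frac{3456285676}{5828475}\right) \frac{26}{4091219} = - \frac{89863427576}{23845567661025}$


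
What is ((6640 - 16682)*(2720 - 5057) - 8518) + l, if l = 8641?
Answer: 23468277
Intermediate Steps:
((6640 - 16682)*(2720 - 5057) - 8518) + l = ((6640 - 16682)*(2720 - 5057) - 8518) + 8641 = (-10042*(-2337) - 8518) + 8641 = (23468154 - 8518) + 8641 = 23459636 + 8641 = 23468277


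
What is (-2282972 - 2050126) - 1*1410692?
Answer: -5743790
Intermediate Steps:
(-2282972 - 2050126) - 1*1410692 = -4333098 - 1410692 = -5743790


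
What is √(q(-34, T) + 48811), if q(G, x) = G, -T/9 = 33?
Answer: √48777 ≈ 220.86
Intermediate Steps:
T = -297 (T = -9*33 = -297)
√(q(-34, T) + 48811) = √(-34 + 48811) = √48777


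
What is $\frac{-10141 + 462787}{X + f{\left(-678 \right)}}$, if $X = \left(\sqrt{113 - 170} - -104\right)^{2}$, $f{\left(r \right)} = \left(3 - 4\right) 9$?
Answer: $\frac{1216486125}{29507137} - \frac{23537592 i \sqrt{57}}{29507137} \approx 41.227 - 6.0224 i$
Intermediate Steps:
$f{\left(r \right)} = -9$ ($f{\left(r \right)} = \left(-1\right) 9 = -9$)
$X = \left(104 + i \sqrt{57}\right)^{2}$ ($X = \left(\sqrt{-57} + 104\right)^{2} = \left(i \sqrt{57} + 104\right)^{2} = \left(104 + i \sqrt{57}\right)^{2} \approx 10759.0 + 1570.4 i$)
$\frac{-10141 + 462787}{X + f{\left(-678 \right)}} = \frac{-10141 + 462787}{\left(104 + i \sqrt{57}\right)^{2} - 9} = \frac{452646}{-9 + \left(104 + i \sqrt{57}\right)^{2}}$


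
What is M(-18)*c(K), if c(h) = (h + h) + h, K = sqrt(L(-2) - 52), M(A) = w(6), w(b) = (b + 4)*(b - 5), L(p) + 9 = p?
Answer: 90*I*sqrt(7) ≈ 238.12*I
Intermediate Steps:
L(p) = -9 + p
w(b) = (-5 + b)*(4 + b) (w(b) = (4 + b)*(-5 + b) = (-5 + b)*(4 + b))
M(A) = 10 (M(A) = -20 + 6**2 - 1*6 = -20 + 36 - 6 = 10)
K = 3*I*sqrt(7) (K = sqrt((-9 - 2) - 52) = sqrt(-11 - 52) = sqrt(-63) = 3*I*sqrt(7) ≈ 7.9373*I)
c(h) = 3*h (c(h) = 2*h + h = 3*h)
M(-18)*c(K) = 10*(3*(3*I*sqrt(7))) = 10*(9*I*sqrt(7)) = 90*I*sqrt(7)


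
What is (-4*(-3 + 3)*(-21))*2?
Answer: 0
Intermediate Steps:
(-4*(-3 + 3)*(-21))*2 = (-4*0*(-21))*2 = (0*(-21))*2 = 0*2 = 0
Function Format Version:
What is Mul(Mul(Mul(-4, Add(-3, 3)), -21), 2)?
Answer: 0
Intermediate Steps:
Mul(Mul(Mul(-4, Add(-3, 3)), -21), 2) = Mul(Mul(Mul(-4, 0), -21), 2) = Mul(Mul(0, -21), 2) = Mul(0, 2) = 0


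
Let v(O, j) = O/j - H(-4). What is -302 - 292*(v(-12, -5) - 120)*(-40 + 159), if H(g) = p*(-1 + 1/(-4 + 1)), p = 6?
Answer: 19040394/5 ≈ 3.8081e+6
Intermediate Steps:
H(g) = -8 (H(g) = 6*(-1 + 1/(-4 + 1)) = 6*(-1 + 1/(-3)) = 6*(-1 - ⅓) = 6*(-4/3) = -8)
v(O, j) = 8 + O/j (v(O, j) = O/j - 1*(-8) = O/j + 8 = 8 + O/j)
-302 - 292*(v(-12, -5) - 120)*(-40 + 159) = -302 - 292*((8 - 12/(-5)) - 120)*(-40 + 159) = -302 - 292*((8 - 12*(-⅕)) - 120)*119 = -302 - 292*((8 + 12/5) - 120)*119 = -302 - 292*(52/5 - 120)*119 = -302 - (-160016)*119/5 = -302 - 292*(-65212/5) = -302 + 19041904/5 = 19040394/5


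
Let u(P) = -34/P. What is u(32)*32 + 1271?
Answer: 1237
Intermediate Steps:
u(32)*32 + 1271 = -34/32*32 + 1271 = -34*1/32*32 + 1271 = -17/16*32 + 1271 = -34 + 1271 = 1237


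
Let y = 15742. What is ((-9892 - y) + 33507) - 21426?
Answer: -13553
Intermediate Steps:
((-9892 - y) + 33507) - 21426 = ((-9892 - 1*15742) + 33507) - 21426 = ((-9892 - 15742) + 33507) - 21426 = (-25634 + 33507) - 21426 = 7873 - 21426 = -13553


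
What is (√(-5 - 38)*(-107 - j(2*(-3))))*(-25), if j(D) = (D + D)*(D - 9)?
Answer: 7175*I*√43 ≈ 47050.0*I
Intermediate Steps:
j(D) = 2*D*(-9 + D) (j(D) = (2*D)*(-9 + D) = 2*D*(-9 + D))
(√(-5 - 38)*(-107 - j(2*(-3))))*(-25) = (√(-5 - 38)*(-107 - 2*2*(-3)*(-9 + 2*(-3))))*(-25) = (√(-43)*(-107 - 2*(-6)*(-9 - 6)))*(-25) = ((I*√43)*(-107 - 2*(-6)*(-15)))*(-25) = ((I*√43)*(-107 - 1*180))*(-25) = ((I*√43)*(-107 - 180))*(-25) = ((I*√43)*(-287))*(-25) = -287*I*√43*(-25) = 7175*I*√43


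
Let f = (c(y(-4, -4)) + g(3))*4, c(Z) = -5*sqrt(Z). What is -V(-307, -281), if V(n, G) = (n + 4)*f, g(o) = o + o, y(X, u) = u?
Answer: 7272 - 12120*I ≈ 7272.0 - 12120.0*I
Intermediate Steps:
g(o) = 2*o
f = 24 - 40*I (f = (-10*I + 2*3)*4 = (-10*I + 6)*4 = (6 - 10*I)*4 = 24 - 40*I ≈ 24.0 - 40.0*I)
V(n, G) = (4 + n)*(24 - 40*I) (V(n, G) = (n + 4)*(24 - 40*I) = (4 + n)*(24 - 40*I))
-V(-307, -281) = -8*(3 - 5*I)*(4 - 307) = -8*(3 - 5*I)*(-303) = -(-7272 + 12120*I) = 7272 - 12120*I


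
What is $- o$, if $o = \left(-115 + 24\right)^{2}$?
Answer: $-8281$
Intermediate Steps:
$o = 8281$ ($o = \left(-91\right)^{2} = 8281$)
$- o = \left(-1\right) 8281 = -8281$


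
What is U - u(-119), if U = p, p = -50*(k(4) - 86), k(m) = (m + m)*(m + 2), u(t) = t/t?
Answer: 1899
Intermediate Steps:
u(t) = 1
k(m) = 2*m*(2 + m) (k(m) = (2*m)*(2 + m) = 2*m*(2 + m))
p = 1900 (p = -50*(2*4*(2 + 4) - 86) = -50*(2*4*6 - 86) = -50*(48 - 86) = -50*(-38) = 1900)
U = 1900
U - u(-119) = 1900 - 1*1 = 1900 - 1 = 1899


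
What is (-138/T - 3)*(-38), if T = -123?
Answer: 2926/41 ≈ 71.366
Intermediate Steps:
(-138/T - 3)*(-38) = (-138/(-123) - 3)*(-38) = (-138*(-1/123) - 3)*(-38) = (46/41 - 3)*(-38) = -77/41*(-38) = 2926/41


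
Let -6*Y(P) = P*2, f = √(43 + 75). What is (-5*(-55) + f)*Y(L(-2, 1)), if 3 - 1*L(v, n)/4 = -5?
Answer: -8800/3 - 32*√118/3 ≈ -3049.2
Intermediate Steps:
L(v, n) = 32 (L(v, n) = 12 - 4*(-5) = 12 + 20 = 32)
f = √118 ≈ 10.863
Y(P) = -P/3 (Y(P) = -P*2/6 = -P/3)
(-5*(-55) + f)*Y(L(-2, 1)) = (-5*(-55) + √118)*(-⅓*32) = (275 + √118)*(-32/3) = -8800/3 - 32*√118/3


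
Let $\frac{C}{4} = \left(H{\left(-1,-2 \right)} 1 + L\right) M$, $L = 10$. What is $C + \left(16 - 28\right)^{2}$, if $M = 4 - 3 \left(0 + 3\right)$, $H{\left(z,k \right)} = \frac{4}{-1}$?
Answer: $24$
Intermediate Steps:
$H{\left(z,k \right)} = -4$ ($H{\left(z,k \right)} = 4 \left(-1\right) = -4$)
$M = -5$ ($M = 4 - 9 = -5$)
$C = -120$ ($C = 4 \left(\left(-4\right) 1 + 10\right) \left(-5\right) = 4 \left(-4 + 10\right) \left(-5\right) = 4 \cdot 6 \left(-5\right) = 4 \left(-30\right) = -120$)
$C + \left(16 - 28\right)^{2} = -120 + \left(16 - 28\right)^{2} = -120 + \left(-12\right)^{2} = -120 + 144 = 24$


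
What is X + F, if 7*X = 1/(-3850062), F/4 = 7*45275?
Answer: 34165065181799/26950434 ≈ 1.2677e+6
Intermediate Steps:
F = 1267700 (F = 4*(7*45275) = 4*316925 = 1267700)
X = -1/26950434 (X = (1/7)/(-3850062) = (1/7)*(-1/3850062) = -1/26950434 ≈ -3.7105e-8)
X + F = -1/26950434 + 1267700 = 34165065181799/26950434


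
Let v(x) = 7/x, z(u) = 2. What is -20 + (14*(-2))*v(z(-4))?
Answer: -118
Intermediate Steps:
-20 + (14*(-2))*v(z(-4)) = -20 + (14*(-2))*(7/2) = -20 - 196/2 = -20 - 28*7/2 = -20 - 98 = -118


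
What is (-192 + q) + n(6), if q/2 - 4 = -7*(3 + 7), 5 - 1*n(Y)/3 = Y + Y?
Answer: -345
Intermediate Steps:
n(Y) = 15 - 6*Y (n(Y) = 15 - 3*(Y + Y) = 15 - 6*Y)
q = -132 (q = 8 + 2*(-7*(3 + 7)) = 8 + 2*(-7*10) = 8 + 2*(-70) = 8 - 140 = -132)
(-192 + q) + n(6) = (-192 - 132) + (15 - 6*6) = -324 + (15 - 36) = -324 - 21 = -345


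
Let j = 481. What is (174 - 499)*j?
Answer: -156325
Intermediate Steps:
(174 - 499)*j = (174 - 499)*481 = -325*481 = -156325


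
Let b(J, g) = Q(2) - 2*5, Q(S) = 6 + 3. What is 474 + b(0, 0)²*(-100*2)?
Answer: 274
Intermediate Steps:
Q(S) = 9
b(J, g) = -1 (b(J, g) = 9 - 2*5 = 9 - 10 = -1)
474 + b(0, 0)²*(-100*2) = 474 + (-1)²*(-100*2) = 474 + 1*(-200) = 474 - 200 = 274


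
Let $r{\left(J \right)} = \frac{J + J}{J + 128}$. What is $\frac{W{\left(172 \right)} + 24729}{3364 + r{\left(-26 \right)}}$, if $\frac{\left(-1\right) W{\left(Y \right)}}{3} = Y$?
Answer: $\frac{1234863}{171538} \approx 7.1988$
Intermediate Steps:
$r{\left(J \right)} = \frac{2 J}{128 + J}$
$W{\left(Y \right)} = - 3 Y$
$\frac{W{\left(172 \right)} + 24729}{3364 + r{\left(-26 \right)}} = \frac{\left(-3\right) 172 + 24729}{3364 + 2 \left(-26\right) \frac{1}{128 - 26}} = \frac{-516 + 24729}{3364 + 2 \left(-26\right) \frac{1}{102}} = \frac{24213}{3364 + 2 \left(-26\right) \frac{1}{102}} = \frac{24213}{3364 - \frac{26}{51}} = \frac{24213}{\frac{171538}{51}} = 24213 \cdot \frac{51}{171538} = \frac{1234863}{171538}$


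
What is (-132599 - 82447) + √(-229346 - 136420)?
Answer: -215046 + I*√365766 ≈ -2.1505e+5 + 604.79*I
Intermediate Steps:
(-132599 - 82447) + √(-229346 - 136420) = -215046 + √(-365766) = -215046 + I*√365766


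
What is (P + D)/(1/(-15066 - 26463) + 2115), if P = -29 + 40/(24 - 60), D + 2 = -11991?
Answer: -748961672/131750751 ≈ -5.6847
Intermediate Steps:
D = -11993 (D = -2 - 11991 = -11993)
P = -271/9 (P = -29 + 40/(-36) = -29 + 40*(-1/36) = -29 - 10/9 = -271/9 ≈ -30.111)
(P + D)/(1/(-15066 - 26463) + 2115) = (-271/9 - 11993)/(1/(-15066 - 26463) + 2115) = -108208/(9*(1/(-41529) + 2115)) = -108208/(9*(-1/41529 + 2115)) = -108208/(9*87833834/41529) = -108208/9*41529/87833834 = -748961672/131750751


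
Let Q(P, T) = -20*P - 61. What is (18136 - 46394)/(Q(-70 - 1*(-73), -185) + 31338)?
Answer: -28258/31217 ≈ -0.90521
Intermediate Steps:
Q(P, T) = -61 - 20*P
(18136 - 46394)/(Q(-70 - 1*(-73), -185) + 31338) = (18136 - 46394)/((-61 - 20*(-70 - 1*(-73))) + 31338) = -28258/((-61 - 20*(-70 + 73)) + 31338) = -28258/((-61 - 20*3) + 31338) = -28258/((-61 - 60) + 31338) = -28258/(-121 + 31338) = -28258/31217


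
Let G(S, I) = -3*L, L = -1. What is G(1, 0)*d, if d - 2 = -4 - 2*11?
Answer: -72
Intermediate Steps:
G(S, I) = 3 (G(S, I) = -3*(-1) = 3)
d = -24 (d = 2 + (-4 - 2*11) = 2 + (-4 - 22) = 2 - 26 = -24)
G(1, 0)*d = 3*(-24) = -72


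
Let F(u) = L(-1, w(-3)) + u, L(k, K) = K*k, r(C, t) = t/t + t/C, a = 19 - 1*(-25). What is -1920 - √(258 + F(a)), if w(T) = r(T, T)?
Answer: -1920 - 10*√3 ≈ -1937.3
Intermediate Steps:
a = 44 (a = 19 + 25 = 44)
r(C, t) = 1 + t/C
w(T) = 2 (w(T) = (T + T)/T = (2*T)/T = 2)
F(u) = -2 + u (F(u) = 2*(-1) + u = -2 + u)
-1920 - √(258 + F(a)) = -1920 - √(258 + (-2 + 44)) = -1920 - √(258 + 42) = -1920 - √300 = -1920 - 10*√3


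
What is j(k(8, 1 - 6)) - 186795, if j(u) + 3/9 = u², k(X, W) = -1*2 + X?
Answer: -560278/3 ≈ -1.8676e+5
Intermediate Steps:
k(X, W) = -2 + X
j(u) = -⅓ + u²
j(k(8, 1 - 6)) - 186795 = (-⅓ + (-2 + 8)²) - 186795 = (-⅓ + 6²) - 186795 = (-⅓ + 36) - 186795 = 107/3 - 186795 = -560278/3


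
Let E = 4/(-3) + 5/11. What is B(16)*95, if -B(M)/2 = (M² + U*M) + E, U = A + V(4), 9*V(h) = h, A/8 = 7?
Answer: -21786350/99 ≈ -2.2006e+5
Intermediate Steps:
A = 56 (A = 8*7 = 56)
V(h) = h/9
E = -29/33 (E = 4*(-⅓) + 5*(1/11) = -4/3 + 5/11 = -29/33 ≈ -0.87879)
U = 508/9 (U = 56 + (⅑)*4 = 56 + 4/9 = 508/9 ≈ 56.444)
B(M) = 58/33 - 2*M² - 1016*M/9 (B(M) = -2*((M² + 508*M/9) - 29/33) = -2*(-29/33 + M² + 508*M/9) = 58/33 - 2*M² - 1016*M/9)
B(16)*95 = (58/33 - 2*16² - 1016/9*16)*95 = (58/33 - 2*256 - 16256/9)*95 = (58/33 - 512 - 16256/9)*95 = -229330/99*95 = -21786350/99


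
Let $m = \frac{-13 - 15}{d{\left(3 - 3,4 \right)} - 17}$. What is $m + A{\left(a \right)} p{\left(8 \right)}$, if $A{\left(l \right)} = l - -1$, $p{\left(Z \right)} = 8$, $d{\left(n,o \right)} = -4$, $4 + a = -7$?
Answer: $- \frac{236}{3} \approx -78.667$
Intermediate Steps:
$a = -11$ ($a = -4 - 7 = -11$)
$A{\left(l \right)} = 1 + l$ ($A{\left(l \right)} = l + 1 = 1 + l$)
$m = \frac{4}{3}$ ($m = \frac{-13 - 15}{-4 - 17} = - \frac{28}{-21} = \left(-28\right) \left(- \frac{1}{21}\right) = \frac{4}{3} \approx 1.3333$)
$m + A{\left(a \right)} p{\left(8 \right)} = \frac{4}{3} + \left(1 - 11\right) 8 = \frac{4}{3} - 80 = - \frac{236}{3}$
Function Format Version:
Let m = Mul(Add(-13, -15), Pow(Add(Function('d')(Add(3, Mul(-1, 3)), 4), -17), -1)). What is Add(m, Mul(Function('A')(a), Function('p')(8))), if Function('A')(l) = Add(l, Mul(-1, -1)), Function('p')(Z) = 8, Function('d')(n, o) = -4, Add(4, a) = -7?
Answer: Rational(-236, 3) ≈ -78.667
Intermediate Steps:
a = -11 (a = Add(-4, -7) = -11)
Function('A')(l) = Add(1, l) (Function('A')(l) = Add(l, 1) = Add(1, l))
m = Rational(4, 3) (m = Mul(Add(-13, -15), Pow(Add(-4, -17), -1)) = Mul(-28, Pow(-21, -1)) = Mul(-28, Rational(-1, 21)) = Rational(4, 3) ≈ 1.3333)
Add(m, Mul(Function('A')(a), Function('p')(8))) = Add(Rational(4, 3), Mul(Add(1, -11), 8)) = Add(Rational(4, 3), Mul(-10, 8)) = Add(Rational(4, 3), -80) = Rational(-236, 3)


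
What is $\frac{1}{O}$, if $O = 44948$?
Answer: $\frac{1}{44948} \approx 2.2248 \cdot 10^{-5}$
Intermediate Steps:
$\frac{1}{O} = \frac{1}{44948}$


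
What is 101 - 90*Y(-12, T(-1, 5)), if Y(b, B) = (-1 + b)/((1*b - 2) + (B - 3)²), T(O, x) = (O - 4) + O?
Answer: 7937/67 ≈ 118.46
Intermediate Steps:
T(O, x) = -4 + 2*O (T(O, x) = (-4 + O) + O = -4 + 2*O)
Y(b, B) = (-1 + b)/(-2 + b + (-3 + B)²) (Y(b, B) = (-1 + b)/((b - 2) + (-3 + B)²) = (-1 + b)/((-2 + b) + (-3 + B)²) = (-1 + b)/(-2 + b + (-3 + B)²))
101 - 90*Y(-12, T(-1, 5)) = 101 - 90*(-1 - 12)/(-2 - 12 + (-3 + (-4 + 2*(-1)))²) = 101 - 90*(-13)/(-2 - 12 + (-3 + (-4 - 2))²) = 101 - 90*(-13)/(-2 - 12 + (-3 - 6)²) = 101 - 90*(-13)/(-2 - 12 + (-9)²) = 101 - 90*(-13)/(-2 - 12 + 81) = 101 - 90*(-13)/67 = 101 - 90*(-13/67) = 101 + 1170/67 = 7937/67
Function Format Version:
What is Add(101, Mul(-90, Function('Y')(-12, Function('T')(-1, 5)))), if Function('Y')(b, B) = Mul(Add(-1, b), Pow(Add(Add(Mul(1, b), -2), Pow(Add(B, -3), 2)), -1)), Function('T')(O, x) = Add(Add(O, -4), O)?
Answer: Rational(7937, 67) ≈ 118.46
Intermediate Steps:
Function('T')(O, x) = Add(-4, Mul(2, O)) (Function('T')(O, x) = Add(Add(-4, O), O) = Add(-4, Mul(2, O)))
Function('Y')(b, B) = Mul(Pow(Add(-2, b, Pow(Add(-3, B), 2)), -1), Add(-1, b)) (Function('Y')(b, B) = Mul(Add(-1, b), Pow(Add(Add(b, -2), Pow(Add(-3, B), 2)), -1)) = Mul(Add(-1, b), Pow(Add(Add(-2, b), Pow(Add(-3, B), 2)), -1)) = Mul(Add(-1, b), Pow(Add(-2, b, Pow(Add(-3, B), 2)), -1)) = Mul(Pow(Add(-2, b, Pow(Add(-3, B), 2)), -1), Add(-1, b)))
Add(101, Mul(-90, Function('Y')(-12, Function('T')(-1, 5)))) = Add(101, Mul(-90, Mul(Pow(Add(-2, -12, Pow(Add(-3, Add(-4, Mul(2, -1))), 2)), -1), Add(-1, -12)))) = Add(101, Mul(-90, Mul(Pow(Add(-2, -12, Pow(Add(-3, Add(-4, -2)), 2)), -1), -13))) = Add(101, Mul(-90, Mul(Pow(Add(-2, -12, Pow(Add(-3, -6), 2)), -1), -13))) = Add(101, Mul(-90, Mul(Pow(Add(-2, -12, Pow(-9, 2)), -1), -13))) = Add(101, Mul(-90, Mul(Pow(Add(-2, -12, 81), -1), -13))) = Add(101, Mul(-90, Mul(Pow(67, -1), -13))) = Add(101, Mul(-90, Mul(Rational(1, 67), -13))) = Add(101, Mul(-90, Rational(-13, 67))) = Add(101, Rational(1170, 67)) = Rational(7937, 67)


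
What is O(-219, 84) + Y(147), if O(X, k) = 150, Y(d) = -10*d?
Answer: -1320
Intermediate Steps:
O(-219, 84) + Y(147) = 150 - 10*147 = 150 - 1470 = -1320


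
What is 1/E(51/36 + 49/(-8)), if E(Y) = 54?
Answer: 1/54 ≈ 0.018519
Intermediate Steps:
1/E(51/36 + 49/(-8)) = 1/54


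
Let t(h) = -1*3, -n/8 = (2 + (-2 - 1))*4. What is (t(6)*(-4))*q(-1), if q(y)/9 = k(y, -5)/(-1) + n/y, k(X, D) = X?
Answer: -3348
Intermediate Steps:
n = 32 (n = -8*(2 + (-2 - 1))*4 = -8*(2 - 3)*4 = -(-8)*4 = -8*(-4) = 32)
t(h) = -3
q(y) = -9*y + 288/y (q(y) = 9*(y/(-1) + 32/y) = 9*(y*(-1) + 32/y) = 9*(-y + 32/y) = -9*y + 288/y)
(t(6)*(-4))*q(-1) = (-3*(-4))*(-9*(-1) + 288/(-1)) = 12*(9 + 288*(-1)) = 12*(9 - 288) = 12*(-279) = -3348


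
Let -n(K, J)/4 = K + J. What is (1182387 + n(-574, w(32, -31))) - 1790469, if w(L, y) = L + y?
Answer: -605790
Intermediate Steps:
n(K, J) = -4*J - 4*K (n(K, J) = -4*(K + J) = -4*(J + K) = -4*J - 4*K)
(1182387 + n(-574, w(32, -31))) - 1790469 = (1182387 + (-4*(32 - 31) - 4*(-574))) - 1790469 = (1182387 + (-4*1 + 2296)) - 1790469 = (1182387 + (-4 + 2296)) - 1790469 = (1182387 + 2292) - 1790469 = 1184679 - 1790469 = -605790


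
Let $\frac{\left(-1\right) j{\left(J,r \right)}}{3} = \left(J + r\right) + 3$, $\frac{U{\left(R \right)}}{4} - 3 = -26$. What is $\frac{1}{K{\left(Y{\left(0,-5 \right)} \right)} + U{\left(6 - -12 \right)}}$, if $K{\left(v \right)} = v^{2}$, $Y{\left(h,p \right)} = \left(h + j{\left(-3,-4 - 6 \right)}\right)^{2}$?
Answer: $\frac{1}{809908} \approx 1.2347 \cdot 10^{-6}$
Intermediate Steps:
$U{\left(R \right)} = -92$ ($U{\left(R \right)} = 12 + 4 \left(-26\right) = 12 - 104 = -92$)
$j{\left(J,r \right)} = -9 - 3 J - 3 r$ ($j{\left(J,r \right)} = - 3 \left(\left(J + r\right) + 3\right) = - 3 \left(3 + J + r\right) = -9 - 3 J - 3 r$)
$Y{\left(h,p \right)} = \left(30 + h\right)^{2}$ ($Y{\left(h,p \right)} = \left(h - 3 \left(-4 - 6\right)\right)^{2} = \left(h - -30\right)^{2} = \left(h + \left(-9 + 9 + 30\right)\right)^{2} = \left(h + 30\right)^{2} = \left(30 + h\right)^{2}$)
$\frac{1}{K{\left(Y{\left(0,-5 \right)} \right)} + U{\left(6 - -12 \right)}} = \frac{1}{\left(\left(30 + 0\right)^{2}\right)^{2} - 92} = \frac{1}{\left(30^{2}\right)^{2} - 92} = \frac{1}{900^{2} - 92} = \frac{1}{810000 - 92} = \frac{1}{809908}$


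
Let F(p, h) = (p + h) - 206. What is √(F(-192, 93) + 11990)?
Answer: √11685 ≈ 108.10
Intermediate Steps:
F(p, h) = -206 + h + p (F(p, h) = (h + p) - 206 = -206 + h + p)
√(F(-192, 93) + 11990) = √((-206 + 93 - 192) + 11990) = √(-305 + 11990) = √11685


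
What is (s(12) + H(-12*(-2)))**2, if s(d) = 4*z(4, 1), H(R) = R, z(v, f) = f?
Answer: 784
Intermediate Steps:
s(d) = 4 (s(d) = 4*1 = 4)
(s(12) + H(-12*(-2)))**2 = (4 - 12*(-2))**2 = (4 + 24)**2 = 28**2 = 784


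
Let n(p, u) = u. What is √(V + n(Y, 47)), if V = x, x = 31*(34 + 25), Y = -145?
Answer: 2*√469 ≈ 43.313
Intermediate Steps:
x = 1829 (x = 31*59 = 1829)
V = 1829
√(V + n(Y, 47)) = √(1829 + 47) = √1876 = 2*√469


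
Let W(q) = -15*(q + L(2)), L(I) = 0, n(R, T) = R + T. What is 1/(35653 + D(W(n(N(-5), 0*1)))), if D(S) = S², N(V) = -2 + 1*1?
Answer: 1/35878 ≈ 2.7872e-5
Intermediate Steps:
N(V) = -1 (N(V) = -2 + 1 = -1)
W(q) = -15*q (W(q) = -15*(q + 0) = -15*q)
1/(35653 + D(W(n(N(-5), 0*1)))) = 1/(35653 + (-15*(-1 + 0*1))²) = 1/(35653 + (-15*(-1 + 0))²) = 1/(35653 + (-15*(-1))²) = 1/(35653 + 15²) = 1/(35653 + 225) = 1/35878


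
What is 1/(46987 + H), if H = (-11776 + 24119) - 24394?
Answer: 1/34936 ≈ 2.8624e-5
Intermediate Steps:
H = -12051 (H = 12343 - 24394 = -12051)
1/(46987 + H) = 1/(46987 - 12051) = 1/34936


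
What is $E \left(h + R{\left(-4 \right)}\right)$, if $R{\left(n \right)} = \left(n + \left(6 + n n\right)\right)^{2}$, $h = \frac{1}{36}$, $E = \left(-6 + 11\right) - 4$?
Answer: $\frac{11665}{36} \approx 324.03$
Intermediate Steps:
$E = 1$ ($E = 5 - 4 = 1$)
$h = \frac{1}{36} \approx 0.027778$
$R{\left(n \right)} = \left(6 + n + n^{2}\right)^{2}$ ($R{\left(n \right)} = \left(n + \left(6 + n^{2}\right)\right)^{2} = \left(6 + n + n^{2}\right)^{2}$)
$E \left(h + R{\left(-4 \right)}\right) = 1 \left(\frac{1}{36} + \left(6 - 4 + \left(-4\right)^{2}\right)^{2}\right) = 1 \left(\frac{1}{36} + \left(6 - 4 + 16\right)^{2}\right) = 1 \left(\frac{1}{36} + 18^{2}\right) = 1 \left(\frac{1}{36} + 324\right) = 1 \cdot \frac{11665}{36} = \frac{11665}{36}$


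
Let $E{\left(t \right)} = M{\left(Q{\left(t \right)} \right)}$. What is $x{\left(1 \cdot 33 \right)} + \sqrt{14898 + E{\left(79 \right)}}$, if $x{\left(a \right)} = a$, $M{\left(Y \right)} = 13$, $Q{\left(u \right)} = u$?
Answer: $33 + \sqrt{14911} \approx 155.11$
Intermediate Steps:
$E{\left(t \right)} = 13$
$x{\left(1 \cdot 33 \right)} + \sqrt{14898 + E{\left(79 \right)}} = 1 \cdot 33 + \sqrt{14898 + 13} = 33 + \sqrt{14911}$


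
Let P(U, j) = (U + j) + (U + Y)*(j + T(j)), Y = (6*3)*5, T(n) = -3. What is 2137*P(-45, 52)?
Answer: 4727044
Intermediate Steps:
Y = 90 (Y = 18*5 = 90)
P(U, j) = U + j + (-3 + j)*(90 + U) (P(U, j) = (U + j) + (U + 90)*(j - 3) = (U + j) + (90 + U)*(-3 + j) = (U + j) + (-3 + j)*(90 + U) = U + j + (-3 + j)*(90 + U))
2137*P(-45, 52) = 2137*(-270 - 2*(-45) + 91*52 - 45*52) = 2137*(-270 + 90 + 4732 - 2340) = 2137*2212 = 4727044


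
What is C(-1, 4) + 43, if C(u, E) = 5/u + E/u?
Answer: 34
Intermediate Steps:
C(-1, 4) + 43 = (5 + 4)/(-1) + 43 = -1*9 + 43 = -9 + 43 = 34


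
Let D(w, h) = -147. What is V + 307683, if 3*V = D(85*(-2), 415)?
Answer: 307634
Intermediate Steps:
V = -49 (V = (1/3)*(-147) = -49)
V + 307683 = -49 + 307683 = 307634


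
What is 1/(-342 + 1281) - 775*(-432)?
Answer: 314377201/939 ≈ 3.3480e+5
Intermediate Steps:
1/(-342 + 1281) - 775*(-432) = 1/939 + 334800 = 314377201/939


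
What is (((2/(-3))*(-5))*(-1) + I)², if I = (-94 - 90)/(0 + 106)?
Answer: 649636/25281 ≈ 25.697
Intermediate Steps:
I = -92/53 (I = -184/106 = -184*1/106 = -92/53 ≈ -1.7358)
(((2/(-3))*(-5))*(-1) + I)² = (((2/(-3))*(-5))*(-1) - 92/53)² = (((2*(-⅓))*(-5))*(-1) - 92/53)² = (-⅔*(-5)*(-1) - 92/53)² = ((10/3)*(-1) - 92/53)² = (-10/3 - 92/53)² = (-806/159)² = 649636/25281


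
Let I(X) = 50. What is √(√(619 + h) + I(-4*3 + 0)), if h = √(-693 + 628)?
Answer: √(50 + √(619 + I*√65)) ≈ 8.6533 + 0.00936*I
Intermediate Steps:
h = I*√65 (h = √(-65) = I*√65 ≈ 8.0623*I)
√(√(619 + h) + I(-4*3 + 0)) = √(√(619 + I*√65) + 50) = √(50 + √(619 + I*√65))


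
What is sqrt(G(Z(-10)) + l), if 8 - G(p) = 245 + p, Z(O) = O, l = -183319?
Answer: 9*I*sqrt(2266) ≈ 428.42*I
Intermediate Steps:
G(p) = -237 - p (G(p) = 8 - (245 + p) = 8 + (-245 - p) = -237 - p)
sqrt(G(Z(-10)) + l) = sqrt((-237 - 1*(-10)) - 183319) = sqrt((-237 + 10) - 183319) = sqrt(-227 - 183319) = sqrt(-183546) = 9*I*sqrt(2266)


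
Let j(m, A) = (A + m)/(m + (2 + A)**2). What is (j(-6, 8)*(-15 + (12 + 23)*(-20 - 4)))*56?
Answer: -47880/47 ≈ -1018.7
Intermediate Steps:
j(m, A) = (A + m)/(m + (2 + A)**2)
(j(-6, 8)*(-15 + (12 + 23)*(-20 - 4)))*56 = (((8 - 6)/(-6 + (2 + 8)**2))*(-15 + (12 + 23)*(-20 - 4)))*56 = ((2/(-6 + 10**2))*(-15 + 35*(-24)))*56 = ((2/(-6 + 100))*(-15 - 840))*56 = ((2/94)*(-855))*56 = (((1/94)*2)*(-855))*56 = ((1/47)*(-855))*56 = -855/47*56 = -47880/47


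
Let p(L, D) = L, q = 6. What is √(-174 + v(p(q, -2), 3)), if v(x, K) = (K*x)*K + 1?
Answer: I*√119 ≈ 10.909*I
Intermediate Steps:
v(x, K) = 1 + x*K² (v(x, K) = x*K² + 1 = 1 + x*K²)
√(-174 + v(p(q, -2), 3)) = √(-174 + (1 + 6*3²)) = √(-174 + (1 + 6*9)) = √(-174 + (1 + 54)) = √(-174 + 55) = √(-119) = I*√119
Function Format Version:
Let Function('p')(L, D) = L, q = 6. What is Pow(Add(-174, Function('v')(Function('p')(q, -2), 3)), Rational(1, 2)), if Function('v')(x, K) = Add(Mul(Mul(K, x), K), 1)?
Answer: Mul(I, Pow(119, Rational(1, 2))) ≈ Mul(10.909, I)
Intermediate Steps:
Function('v')(x, K) = Add(1, Mul(x, Pow(K, 2))) (Function('v')(x, K) = Add(Mul(x, Pow(K, 2)), 1) = Add(1, Mul(x, Pow(K, 2))))
Pow(Add(-174, Function('v')(Function('p')(q, -2), 3)), Rational(1, 2)) = Pow(Add(-174, Add(1, Mul(6, Pow(3, 2)))), Rational(1, 2)) = Pow(Add(-174, Add(1, Mul(6, 9))), Rational(1, 2)) = Pow(Add(-174, Add(1, 54)), Rational(1, 2)) = Pow(Add(-174, 55), Rational(1, 2)) = Pow(-119, Rational(1, 2)) = Mul(I, Pow(119, Rational(1, 2)))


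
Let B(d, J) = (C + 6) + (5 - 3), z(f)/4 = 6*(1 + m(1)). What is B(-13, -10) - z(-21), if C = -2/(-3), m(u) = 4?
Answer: -334/3 ≈ -111.33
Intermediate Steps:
C = ⅔ (C = -2*(-⅓) = ⅔ ≈ 0.66667)
z(f) = 120 (z(f) = 4*(6*(1 + 4)) = 4*(6*5) = 4*30 = 120)
B(d, J) = 26/3 (B(d, J) = (⅔ + 6) + (5 - 3) = 20/3 + 2 = 26/3)
B(-13, -10) - z(-21) = 26/3 - 1*120 = 26/3 - 120 = -334/3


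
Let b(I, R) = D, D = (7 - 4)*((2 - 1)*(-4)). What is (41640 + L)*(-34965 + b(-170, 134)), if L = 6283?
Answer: -1676202771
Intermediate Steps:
D = -12 (D = 3*(1*(-4)) = 3*(-4) = -12)
b(I, R) = -12
(41640 + L)*(-34965 + b(-170, 134)) = (41640 + 6283)*(-34965 - 12) = 47923*(-34977) = -1676202771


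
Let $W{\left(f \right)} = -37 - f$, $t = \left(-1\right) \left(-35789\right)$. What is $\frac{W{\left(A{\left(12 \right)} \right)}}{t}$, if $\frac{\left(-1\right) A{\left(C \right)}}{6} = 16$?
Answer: $\frac{59}{35789} \approx 0.0016486$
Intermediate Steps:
$A{\left(C \right)} = -96$ ($A{\left(C \right)} = \left(-6\right) 16 = -96$)
$t = 35789$
$\frac{W{\left(A{\left(12 \right)} \right)}}{t} = \frac{-37 - -96}{35789} = \left(-37 + 96\right) \frac{1}{35789} = 59 \cdot \frac{1}{35789} = \frac{59}{35789}$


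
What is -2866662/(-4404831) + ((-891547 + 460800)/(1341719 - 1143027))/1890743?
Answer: 358977602064585505/551595708088767212 ≈ 0.65080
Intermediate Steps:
-2866662/(-4404831) + ((-891547 + 460800)/(1341719 - 1143027))/1890743 = -2866662*(-1/4404831) - 430747/198692*(1/1890743) = 955554/1468277 - 430747*1/198692*(1/1890743) = 955554/1468277 - 430747/198692*1/1890743 = 955554/1468277 - 430747/375675508156 = 358977602064585505/551595708088767212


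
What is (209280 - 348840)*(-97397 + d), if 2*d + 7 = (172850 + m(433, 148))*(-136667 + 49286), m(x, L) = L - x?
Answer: 1052219393265480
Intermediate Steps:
d = -7539451136 (d = -7/2 + ((172850 + (148 - 1*433))*(-136667 + 49286))/2 = -7/2 + ((172850 + (148 - 433))*(-87381))/2 = -7/2 + ((172850 - 285)*(-87381))/2 = -7/2 + (172565*(-87381))/2 = -7/2 + (1/2)*(-15078902265) = -7/2 - 15078902265/2 = -7539451136)
(209280 - 348840)*(-97397 + d) = (209280 - 348840)*(-97397 - 7539451136) = -139560*(-7539548533) = 1052219393265480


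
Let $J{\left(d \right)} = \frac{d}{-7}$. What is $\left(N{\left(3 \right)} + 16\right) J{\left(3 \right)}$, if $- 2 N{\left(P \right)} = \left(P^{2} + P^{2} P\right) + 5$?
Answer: $\frac{27}{14} \approx 1.9286$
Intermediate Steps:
$J{\left(d \right)} = - \frac{d}{7}$ ($J{\left(d \right)} = d \left(- \frac{1}{7}\right) = - \frac{d}{7}$)
$N{\left(P \right)} = - \frac{5}{2} - \frac{P^{2}}{2} - \frac{P^{3}}{2}$ ($N{\left(P \right)} = - \frac{\left(P^{2} + P^{2} P\right) + 5}{2} = - \frac{\left(P^{2} + P^{3}\right) + 5}{2} = - \frac{5 + P^{2} + P^{3}}{2} = - \frac{5}{2} - \frac{P^{2}}{2} - \frac{P^{3}}{2}$)
$\left(N{\left(3 \right)} + 16\right) J{\left(3 \right)} = \left(\left(- \frac{5}{2} - \frac{3^{2}}{2} - \frac{3^{3}}{2}\right) + 16\right) \left(\left(- \frac{1}{7}\right) 3\right) = \left(\left(- \frac{5}{2} - \frac{9}{2} - \frac{27}{2}\right) + 16\right) \left(- \frac{3}{7}\right) = \left(- \frac{41}{2} + 16\right) \left(- \frac{3}{7}\right) = \left(- \frac{9}{2}\right) \left(- \frac{3}{7}\right) = \frac{27}{14}$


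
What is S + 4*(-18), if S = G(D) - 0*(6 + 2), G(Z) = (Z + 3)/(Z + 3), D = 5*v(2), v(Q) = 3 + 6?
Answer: -71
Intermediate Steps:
v(Q) = 9
D = 45 (D = 5*9 = 45)
G(Z) = 1 (G(Z) = (3 + Z)/(3 + Z) = 1)
S = 1 (S = 1 - 0*(6 + 2) = 1 - 0*8 = 1 - 1*0 = 1 + 0 = 1)
S + 4*(-18) = 1 + 4*(-18) = 1 - 72 = -71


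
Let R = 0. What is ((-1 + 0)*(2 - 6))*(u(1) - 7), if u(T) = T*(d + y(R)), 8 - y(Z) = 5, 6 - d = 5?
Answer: -12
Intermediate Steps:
d = 1 (d = 6 - 1*5 = 6 - 5 = 1)
y(Z) = 3 (y(Z) = 8 - 1*5 = 8 - 5 = 3)
u(T) = 4*T (u(T) = T*(1 + 3) = T*4 = 4*T)
((-1 + 0)*(2 - 6))*(u(1) - 7) = ((-1 + 0)*(2 - 6))*(4*1 - 7) = (-1*(-4))*(4 - 7) = 4*(-3) = -12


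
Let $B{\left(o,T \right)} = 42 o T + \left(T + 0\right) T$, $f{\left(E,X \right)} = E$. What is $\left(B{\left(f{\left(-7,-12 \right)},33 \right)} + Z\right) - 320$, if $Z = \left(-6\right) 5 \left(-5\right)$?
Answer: $-8783$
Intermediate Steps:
$B{\left(o,T \right)} = T^{2} + 42 T o$ ($B{\left(o,T \right)} = 42 T o + T T = 42 T o + T^{2} = T^{2} + 42 T o$)
$Z = 150$ ($Z = \left(-30\right) \left(-5\right) = 150$)
$\left(B{\left(f{\left(-7,-12 \right)},33 \right)} + Z\right) - 320 = \left(33 \left(33 + 42 \left(-7\right)\right) + 150\right) - 320 = \left(33 \left(33 - 294\right) + 150\right) - 320 = \left(33 \left(-261\right) + 150\right) - 320 = \left(-8613 + 150\right) - 320 = -8463 - 320 = -8783$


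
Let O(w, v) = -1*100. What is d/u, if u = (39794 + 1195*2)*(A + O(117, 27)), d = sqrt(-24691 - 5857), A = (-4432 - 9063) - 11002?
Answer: -I*sqrt(7637)/518799924 ≈ -1.6845e-7*I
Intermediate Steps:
O(w, v) = -100
A = -24497 (A = -13495 - 11002 = -24497)
d = 2*I*sqrt(7637) (d = sqrt(-30548) = 2*I*sqrt(7637) ≈ 174.78*I)
u = -1037599848 (u = (39794 + 1195*2)*(-24497 - 100) = (39794 + 2390)*(-24597) = 42184*(-24597) = -1037599848)
d/u = (2*I*sqrt(7637))/(-1037599848) = (2*I*sqrt(7637))*(-1/1037599848) = -I*sqrt(7637)/518799924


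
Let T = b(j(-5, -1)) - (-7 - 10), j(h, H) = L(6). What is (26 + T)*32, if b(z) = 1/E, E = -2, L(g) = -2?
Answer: 1360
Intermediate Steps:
j(h, H) = -2
b(z) = -½ (b(z) = 1/(-2) = -½)
T = 33/2 (T = -½ - (-7 - 10) = -½ - 1*(-17) = -½ + 17 = 33/2 ≈ 16.500)
(26 + T)*32 = (26 + 33/2)*32 = (85/2)*32 = 1360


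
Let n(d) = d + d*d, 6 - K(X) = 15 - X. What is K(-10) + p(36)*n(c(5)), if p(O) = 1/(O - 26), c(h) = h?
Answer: -16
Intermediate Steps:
p(O) = 1/(-26 + O)
K(X) = -9 + X (K(X) = 6 - (15 - X) = 6 + (-15 + X) = -9 + X)
n(d) = d + d**2
K(-10) + p(36)*n(c(5)) = (-9 - 10) + (5*(1 + 5))/(-26 + 36) = -19 + (5*6)/10 = -19 + (1/10)*30 = -19 + 3 = -16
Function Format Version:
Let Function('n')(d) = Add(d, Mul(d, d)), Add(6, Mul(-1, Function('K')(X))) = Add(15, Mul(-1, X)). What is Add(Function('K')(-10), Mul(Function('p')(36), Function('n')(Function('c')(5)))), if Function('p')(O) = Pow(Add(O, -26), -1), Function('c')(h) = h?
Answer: -16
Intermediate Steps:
Function('p')(O) = Pow(Add(-26, O), -1)
Function('K')(X) = Add(-9, X) (Function('K')(X) = Add(6, Mul(-1, Add(15, Mul(-1, X)))) = Add(6, Add(-15, X)) = Add(-9, X))
Function('n')(d) = Add(d, Pow(d, 2))
Add(Function('K')(-10), Mul(Function('p')(36), Function('n')(Function('c')(5)))) = Add(Add(-9, -10), Mul(Pow(Add(-26, 36), -1), Mul(5, Add(1, 5)))) = Add(-19, Mul(Pow(10, -1), Mul(5, 6))) = Add(-19, Mul(Rational(1, 10), 30)) = Add(-19, 3) = -16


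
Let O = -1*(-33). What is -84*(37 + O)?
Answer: -5880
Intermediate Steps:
O = 33
-84*(37 + O) = -84*(37 + 33) = -84*70 = -5880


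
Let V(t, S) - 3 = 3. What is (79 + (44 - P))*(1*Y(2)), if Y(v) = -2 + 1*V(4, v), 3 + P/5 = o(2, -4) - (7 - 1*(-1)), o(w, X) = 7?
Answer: 572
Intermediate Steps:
V(t, S) = 6 (V(t, S) = 3 + 3 = 6)
P = -20 (P = -15 + 5*(7 - (7 - 1*(-1))) = -15 + 5*(7 - (7 + 1)) = -15 + 5*(7 - 1*8) = -15 + 5*(7 - 8) = -15 + 5*(-1) = -15 - 5 = -20)
Y(v) = 4 (Y(v) = -2 + 1*6 = -2 + 6 = 4)
(79 + (44 - P))*(1*Y(2)) = (79 + (44 - 1*(-20)))*(1*4) = (79 + (44 + 20))*4 = (79 + 64)*4 = 143*4 = 572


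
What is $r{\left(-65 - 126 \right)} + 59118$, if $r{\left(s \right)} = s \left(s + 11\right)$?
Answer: $93498$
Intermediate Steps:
$r{\left(s \right)} = s \left(11 + s\right)$
$r{\left(-65 - 126 \right)} + 59118 = \left(-65 - 126\right) \left(11 - 191\right) + 59118 = - 191 \left(11 - 191\right) + 59118 = \left(-191\right) \left(-180\right) + 59118 = 34380 + 59118 = 93498$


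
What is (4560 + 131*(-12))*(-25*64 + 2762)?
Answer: 3472056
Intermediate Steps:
(4560 + 131*(-12))*(-25*64 + 2762) = (4560 - 1572)*(-1600 + 2762) = 2988*1162 = 3472056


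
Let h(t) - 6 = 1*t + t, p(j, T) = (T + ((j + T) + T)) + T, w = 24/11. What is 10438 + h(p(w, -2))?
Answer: 114756/11 ≈ 10432.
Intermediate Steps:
w = 24/11 (w = 24*(1/11) = 24/11 ≈ 2.1818)
p(j, T) = j + 4*T (p(j, T) = (T + ((T + j) + T)) + T = (T + (j + 2*T)) + T = (j + 3*T) + T = j + 4*T)
h(t) = 6 + 2*t (h(t) = 6 + (1*t + t) = 6 + (t + t) = 6 + 2*t)
10438 + h(p(w, -2)) = 10438 + (6 + 2*(24/11 + 4*(-2))) = 10438 + (6 + 2*(24/11 - 8)) = 10438 + (6 + 2*(-64/11)) = 10438 + (6 - 128/11) = 10438 - 62/11 = 114756/11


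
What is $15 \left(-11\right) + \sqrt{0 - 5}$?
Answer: $-165 + i \sqrt{5} \approx -165.0 + 2.2361 i$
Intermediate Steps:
$15 \left(-11\right) + \sqrt{0 - 5} = -165 + \sqrt{-5} = -165 + i \sqrt{5}$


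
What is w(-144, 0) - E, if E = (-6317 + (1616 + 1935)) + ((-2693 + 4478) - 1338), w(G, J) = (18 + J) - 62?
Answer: 2275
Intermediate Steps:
w(G, J) = -44 + J
E = -2319 (E = (-6317 + 3551) + (1785 - 1338) = -2766 + 447 = -2319)
w(-144, 0) - E = (-44 + 0) - 1*(-2319) = -44 + 2319 = 2275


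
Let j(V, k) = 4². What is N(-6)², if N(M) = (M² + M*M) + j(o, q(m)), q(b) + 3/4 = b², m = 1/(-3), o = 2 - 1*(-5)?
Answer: 7744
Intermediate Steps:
o = 7 (o = 2 + 5 = 7)
m = -⅓ ≈ -0.33333
q(b) = -¾ + b²
j(V, k) = 16
N(M) = 16 + 2*M² (N(M) = (M² + M*M) + 16 = (M² + M²) + 16 = 2*M² + 16 = 16 + 2*M²)
N(-6)² = (16 + 2*(-6)²)² = (16 + 2*36)² = (16 + 72)² = 88² = 7744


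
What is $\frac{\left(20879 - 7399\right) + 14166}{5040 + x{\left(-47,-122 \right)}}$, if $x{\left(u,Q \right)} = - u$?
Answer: $\frac{27646}{5087} \approx 5.4346$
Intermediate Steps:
$\frac{\left(20879 - 7399\right) + 14166}{5040 + x{\left(-47,-122 \right)}} = \frac{\left(20879 - 7399\right) + 14166}{5040 - -47} = \frac{13480 + 14166}{5040 + 47} = \frac{27646}{5087}$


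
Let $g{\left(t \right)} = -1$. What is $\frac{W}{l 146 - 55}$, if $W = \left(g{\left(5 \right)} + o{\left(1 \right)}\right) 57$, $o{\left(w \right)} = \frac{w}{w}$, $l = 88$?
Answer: $0$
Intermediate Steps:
$o{\left(w \right)} = 1$
$W = 0$ ($W = \left(-1 + 1\right) 57 = 0 \cdot 57 = 0$)
$\frac{W}{l 146 - 55} = \frac{0}{88 \cdot 146 - 55} = \frac{0}{12848 - 55} = \frac{0}{12793} = 0 \cdot \frac{1}{12793} = 0$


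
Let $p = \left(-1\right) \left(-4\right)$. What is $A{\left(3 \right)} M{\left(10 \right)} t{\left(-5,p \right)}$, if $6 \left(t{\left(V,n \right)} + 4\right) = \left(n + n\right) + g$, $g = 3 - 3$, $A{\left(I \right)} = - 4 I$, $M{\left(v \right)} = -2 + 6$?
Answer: $128$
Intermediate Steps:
$M{\left(v \right)} = 4$
$p = 4$
$g = 0$
$t{\left(V,n \right)} = -4 + \frac{n}{3}$ ($t{\left(V,n \right)} = -4 + \frac{\left(n + n\right) + 0}{6} = -4 + \frac{2 n + 0}{6} = -4 + \frac{2 n}{6} = -4 + \frac{n}{3}$)
$A{\left(3 \right)} M{\left(10 \right)} t{\left(-5,p \right)} = \left(-4\right) 3 \cdot 4 \left(-4 + \frac{1}{3} \cdot 4\right) = \left(-12\right) 4 \left(-4 + \frac{4}{3}\right) = \left(-48\right) \left(- \frac{8}{3}\right) = 128$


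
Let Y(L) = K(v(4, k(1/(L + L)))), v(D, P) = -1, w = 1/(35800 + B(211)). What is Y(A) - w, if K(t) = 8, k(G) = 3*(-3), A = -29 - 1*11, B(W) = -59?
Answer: 285927/35741 ≈ 8.0000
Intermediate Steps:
A = -40 (A = -29 - 11 = -40)
k(G) = -9
w = 1/35741 (w = 1/(35800 - 59) = 1/35741 ≈ 2.7979e-5)
Y(L) = 8
Y(A) - w = 8 - 1*1/35741 = 8 - 1/35741 = 285927/35741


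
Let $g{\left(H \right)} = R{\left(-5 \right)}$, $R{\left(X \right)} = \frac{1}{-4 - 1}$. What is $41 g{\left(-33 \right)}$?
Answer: $- \frac{41}{5} \approx -8.2$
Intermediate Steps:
$R{\left(X \right)} = - \frac{1}{5}$ ($R{\left(X \right)} = \frac{1}{-5} = - \frac{1}{5}$)
$g{\left(H \right)} = - \frac{1}{5}$
$41 g{\left(-33 \right)} = 41 \left(- \frac{1}{5}\right) = - \frac{41}{5}$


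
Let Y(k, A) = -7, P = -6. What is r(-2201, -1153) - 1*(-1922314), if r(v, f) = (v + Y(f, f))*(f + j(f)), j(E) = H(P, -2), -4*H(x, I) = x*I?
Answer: 4474762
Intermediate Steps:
H(x, I) = -I*x/4 (H(x, I) = -x*I/4 = -I*x/4)
j(E) = -3 (j(E) = -1/4*(-2)*(-6) = -3)
r(v, f) = (-7 + v)*(-3 + f) (r(v, f) = (v - 7)*(f - 3) = (-7 + v)*(-3 + f))
r(-2201, -1153) - 1*(-1922314) = (21 - 7*(-1153) - 3*(-2201) - 1153*(-2201)) - 1*(-1922314) = (21 + 8071 + 6603 + 2537753) + 1922314 = 2552448 + 1922314 = 4474762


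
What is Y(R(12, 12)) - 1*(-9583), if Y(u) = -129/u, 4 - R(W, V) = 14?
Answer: 95959/10 ≈ 9595.9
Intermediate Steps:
R(W, V) = -10 (R(W, V) = 4 - 1*14 = 4 - 14 = -10)
Y(R(12, 12)) - 1*(-9583) = -129/(-10) - 1*(-9583) = -129*(-1/10) + 9583 = 129/10 + 9583 = 95959/10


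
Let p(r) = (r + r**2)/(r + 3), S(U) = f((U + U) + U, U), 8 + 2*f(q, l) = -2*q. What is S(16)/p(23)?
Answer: -169/69 ≈ -2.4493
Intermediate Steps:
f(q, l) = -4 - q (f(q, l) = -4 + (-2*q)/2 = -4 - q)
S(U) = -4 - 3*U (S(U) = -4 - ((U + U) + U) = -4 - (2*U + U) = -4 - 3*U)
p(r) = (r + r**2)/(3 + r)
S(16)/p(23) = (-4 - 3*16)/((23*(1 + 23)/(3 + 23))) = (-4 - 48)/((23*24/26)) = -52/(23*(1/26)*24) = -52/276/13 = -52*13/276 = -169/69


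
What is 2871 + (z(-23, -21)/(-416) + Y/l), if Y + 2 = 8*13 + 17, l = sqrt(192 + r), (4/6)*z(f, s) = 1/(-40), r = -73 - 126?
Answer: 95546883/33280 - 17*I*sqrt(7) ≈ 2871.0 - 44.978*I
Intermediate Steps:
r = -199
z(f, s) = -3/80 (z(f, s) = (3/2)/(-40) = (3/2)*(-1/40) = -3/80)
l = I*sqrt(7) (l = sqrt(192 - 199) = sqrt(-7) = I*sqrt(7) ≈ 2.6458*I)
Y = 119 (Y = -2 + (8*13 + 17) = -2 + (104 + 17) = -2 + 121 = 119)
2871 + (z(-23, -21)/(-416) + Y/l) = 2871 + (-3/80/(-416) + 119/((I*sqrt(7)))) = 2871 + (-3/80*(-1/416) + 119*(-I*sqrt(7)/7)) = 2871 + (3/33280 - 17*I*sqrt(7)) = 95546883/33280 - 17*I*sqrt(7)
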